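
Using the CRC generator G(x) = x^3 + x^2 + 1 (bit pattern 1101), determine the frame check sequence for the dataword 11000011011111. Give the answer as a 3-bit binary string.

Append 3 zeros: 11000011011111000. Divide by 1101 (XOR where the leading bit is 1):
  pos 0: 1100 XOR 1101 = 0001
  pos 3: 1001 XOR 1101 = 0100
  pos 4: 1001 XOR 1101 = 0100
  pos 5: 1000 XOR 1101 = 0101
  pos 6: 1011 XOR 1101 = 0110
  pos 7: 1101 XOR 1101 = 0000
  pos 11: 1110 XOR 1101 = 0011
  pos 13: 1100 XOR 1101 = 0001
Remainder (last 3 bits) = 001. This is the CRC / FCS.

001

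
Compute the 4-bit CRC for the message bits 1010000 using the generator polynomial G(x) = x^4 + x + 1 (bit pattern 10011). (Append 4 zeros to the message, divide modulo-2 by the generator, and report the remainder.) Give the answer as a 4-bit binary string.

Append 4 zeros: 10100000000. Divide by 10011 (XOR where the leading bit is 1):
  pos 0: 10100 XOR 10011 = 00111
  pos 2: 11100 XOR 10011 = 01111
  pos 3: 11110 XOR 10011 = 01101
  pos 4: 11010 XOR 10011 = 01001
  pos 5: 10010 XOR 10011 = 00001
Remainder (last 4 bits) = 0010. This is the CRC / FCS.

0010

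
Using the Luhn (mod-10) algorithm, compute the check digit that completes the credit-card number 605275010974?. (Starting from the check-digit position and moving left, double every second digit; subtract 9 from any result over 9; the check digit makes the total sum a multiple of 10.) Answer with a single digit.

Partial digits right→left: 4 7 9 0 1 0 5 7 2 5 0 6
Double every second digit counting from the check-digit position (so the 1st, 3rd, 5th, ... of the partial from the right).
  doubled (with −9 where >9): 8 9 2 1 4 0 → sum 24
  kept as-is: 7 0 0 7 5 6 → sum 25
Total = 24 + 25 = 49.
Check digit = (10 − (49 mod 10)) mod 10 = 1.

1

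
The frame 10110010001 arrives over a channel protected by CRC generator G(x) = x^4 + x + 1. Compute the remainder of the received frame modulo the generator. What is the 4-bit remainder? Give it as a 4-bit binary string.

Modulo-2 division of 10110010001 by 10011:
  pos 0: 10110 XOR 10011 = 00101
  pos 2: 10101 XOR 10011 = 00110
  pos 4: 11000 XOR 10011 = 01011
  pos 5: 10110 XOR 10011 = 00101
Remainder = 1011 (nonzero — an error is detected).

1011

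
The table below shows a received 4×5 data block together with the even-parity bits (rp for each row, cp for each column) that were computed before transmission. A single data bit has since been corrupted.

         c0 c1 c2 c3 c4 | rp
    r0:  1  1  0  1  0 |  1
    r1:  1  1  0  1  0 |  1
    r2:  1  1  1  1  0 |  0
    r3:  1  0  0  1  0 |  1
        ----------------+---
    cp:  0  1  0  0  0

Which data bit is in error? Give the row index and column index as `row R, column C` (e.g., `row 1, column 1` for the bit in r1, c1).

Recompute each row's even parity and compare to rp:
  r0: data parity 1, sent rp 1 → ok
  r1: data parity 1, sent rp 1 → ok
  r2: data parity 0, sent rp 0 → ok
  r3: data parity 0, sent rp 1 → mismatch
Recompute each column's even parity and compare to cp:
  c0: data parity 0, sent cp 0 → ok
  c1: data parity 1, sent cp 1 → ok
  c2: data parity 1, sent cp 0 → mismatch
  c3: data parity 0, sent cp 0 → ok
  c4: data parity 0, sent cp 0 → ok
Exactly one row (r3) and one column (c2) fail → the flipped bit is at their intersection.

row 3, column 2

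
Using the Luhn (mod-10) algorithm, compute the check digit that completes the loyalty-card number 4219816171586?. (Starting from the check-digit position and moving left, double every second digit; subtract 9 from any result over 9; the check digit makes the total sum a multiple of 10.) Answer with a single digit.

Partial digits right→left: 6 8 5 1 7 1 6 1 8 9 1 2 4
Double every second digit counting from the check-digit position (so the 1st, 3rd, 5th, ... of the partial from the right).
  doubled (with −9 where >9): 3 1 5 3 7 2 8 → sum 29
  kept as-is: 8 1 1 1 9 2 → sum 22
Total = 29 + 22 = 51.
Check digit = (10 − (51 mod 10)) mod 10 = 9.

9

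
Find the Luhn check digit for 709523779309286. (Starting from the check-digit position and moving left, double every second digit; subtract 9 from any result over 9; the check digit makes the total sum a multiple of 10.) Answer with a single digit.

6

Partial digits right→left: 6 8 2 9 0 3 9 7 7 3 2 5 9 0 7
Double every second digit counting from the check-digit position (so the 1st, 3rd, 5th, ... of the partial from the right).
  doubled (with −9 where >9): 3 4 0 9 5 4 9 5 → sum 39
  kept as-is: 8 9 3 7 3 5 0 → sum 35
Total = 39 + 35 = 74.
Check digit = (10 − (74 mod 10)) mod 10 = 6.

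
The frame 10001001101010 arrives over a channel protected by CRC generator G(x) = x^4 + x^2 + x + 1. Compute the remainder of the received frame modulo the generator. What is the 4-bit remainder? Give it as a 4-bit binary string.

0000

Modulo-2 division of 10001001101010 by 10111:
  pos 0: 10001 XOR 10111 = 00110
  pos 2: 11000 XOR 10111 = 01111
  pos 3: 11111 XOR 10111 = 01000
  pos 4: 10001 XOR 10111 = 00110
  pos 6: 11001 XOR 10111 = 01110
  pos 7: 11100 XOR 10111 = 01011
  pos 8: 10111 XOR 10111 = 00000
Remainder = 0000 (zero — the frame passes the CRC check).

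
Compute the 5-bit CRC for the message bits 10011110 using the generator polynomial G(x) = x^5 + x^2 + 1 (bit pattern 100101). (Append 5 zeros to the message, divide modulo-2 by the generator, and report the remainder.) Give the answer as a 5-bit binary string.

00111

Append 5 zeros: 1001111000000. Divide by 100101 (XOR where the leading bit is 1):
  pos 0: 100111 XOR 100101 = 000010
  pos 4: 101000 XOR 100101 = 001101
  pos 6: 110100 XOR 100101 = 010001
  pos 7: 100010 XOR 100101 = 000111
Remainder (last 5 bits) = 00111. This is the CRC / FCS.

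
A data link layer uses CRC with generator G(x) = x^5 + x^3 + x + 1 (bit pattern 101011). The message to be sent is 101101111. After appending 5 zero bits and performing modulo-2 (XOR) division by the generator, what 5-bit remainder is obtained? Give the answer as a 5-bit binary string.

10101

Append 5 zeros: 10110111100000. Divide by 101011 (XOR where the leading bit is 1):
  pos 0: 101101 XOR 101011 = 000110
  pos 3: 110111 XOR 101011 = 011100
  pos 4: 111000 XOR 101011 = 010011
  pos 5: 100110 XOR 101011 = 001101
  pos 7: 110100 XOR 101011 = 011111
  pos 8: 111110 XOR 101011 = 010101
Remainder (last 5 bits) = 10101. This is the CRC / FCS.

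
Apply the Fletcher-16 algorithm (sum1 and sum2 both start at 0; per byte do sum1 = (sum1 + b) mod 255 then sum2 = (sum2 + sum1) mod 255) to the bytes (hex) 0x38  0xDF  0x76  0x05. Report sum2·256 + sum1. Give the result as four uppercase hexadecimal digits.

Running sums (mod 255):
  after byte 0 (0x38): sum1=56, sum2=56
  after byte 1 (0xDF): sum1=24, sum2=80
  after byte 2 (0x76): sum1=142, sum2=222
  after byte 3 (0x05): sum1=147, sum2=114
Checksum = sum2·256 + sum1 = 114·256 + 147 = 29331 = 0x7293.

7293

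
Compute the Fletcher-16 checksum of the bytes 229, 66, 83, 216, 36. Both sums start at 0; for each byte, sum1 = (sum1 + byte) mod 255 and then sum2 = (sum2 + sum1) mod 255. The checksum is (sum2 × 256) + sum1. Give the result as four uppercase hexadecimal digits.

5678

Running sums (mod 255):
  after byte 0 (229): sum1=229, sum2=229
  after byte 1 (66): sum1=40, sum2=14
  after byte 2 (83): sum1=123, sum2=137
  after byte 3 (216): sum1=84, sum2=221
  after byte 4 (36): sum1=120, sum2=86
Checksum = sum2·256 + sum1 = 86·256 + 120 = 22136 = 0x5678.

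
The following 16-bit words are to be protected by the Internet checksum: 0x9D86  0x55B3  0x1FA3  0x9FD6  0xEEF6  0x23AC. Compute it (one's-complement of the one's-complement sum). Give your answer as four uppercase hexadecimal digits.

3AA9

One's-complement addition (fold any carry out of bit 15 back into bit 0):
  0x9D86 + 0x55B3 = 0x0F339
  0xF339 + 0x1FA3 = 0x112DC → wrap carry → 0x12DD
  0x12DD + 0x9FD6 = 0x0B2B3
  0xB2B3 + 0xEEF6 = 0x1A1A9 → wrap carry → 0xA1AA
  0xA1AA + 0x23AC = 0x0C556
One's-complement sum = 0xC556.
Checksum = ~0xC556 & 0xFFFF = 0x3AA9.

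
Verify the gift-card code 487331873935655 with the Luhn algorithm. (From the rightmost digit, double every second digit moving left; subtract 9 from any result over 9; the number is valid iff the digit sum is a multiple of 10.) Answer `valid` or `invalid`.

From the right, keep odd positions and double even positions (subtract 9 from any doubled value over 9):
  doubled (positions 2,4,...): 1 1 9 5 2 6 7 → sum 31
  kept (positions 1,3,...): 5 6 3 3 8 3 7 4 → sum 39
Total = 70.
70 mod 10 = 0, so the number is valid.

valid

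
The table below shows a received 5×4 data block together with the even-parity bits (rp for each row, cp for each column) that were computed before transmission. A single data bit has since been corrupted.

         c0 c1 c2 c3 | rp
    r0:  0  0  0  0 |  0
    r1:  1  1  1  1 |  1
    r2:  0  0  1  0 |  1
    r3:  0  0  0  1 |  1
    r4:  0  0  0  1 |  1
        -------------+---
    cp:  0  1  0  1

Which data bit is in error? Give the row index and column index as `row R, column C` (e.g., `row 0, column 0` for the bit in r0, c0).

row 1, column 0

Recompute each row's even parity and compare to rp:
  r0: data parity 0, sent rp 0 → ok
  r1: data parity 0, sent rp 1 → mismatch
  r2: data parity 1, sent rp 1 → ok
  r3: data parity 1, sent rp 1 → ok
  r4: data parity 1, sent rp 1 → ok
Recompute each column's even parity and compare to cp:
  c0: data parity 1, sent cp 0 → mismatch
  c1: data parity 1, sent cp 1 → ok
  c2: data parity 0, sent cp 0 → ok
  c3: data parity 1, sent cp 1 → ok
Exactly one row (r1) and one column (c0) fail → the flipped bit is at their intersection.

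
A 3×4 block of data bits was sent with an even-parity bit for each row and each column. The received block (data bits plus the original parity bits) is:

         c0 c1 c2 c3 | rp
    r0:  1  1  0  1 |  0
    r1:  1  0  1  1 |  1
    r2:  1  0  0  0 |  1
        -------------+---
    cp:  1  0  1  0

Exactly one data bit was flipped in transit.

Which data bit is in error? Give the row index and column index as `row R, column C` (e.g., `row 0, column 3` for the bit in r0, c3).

row 0, column 1

Recompute each row's even parity and compare to rp:
  r0: data parity 1, sent rp 0 → mismatch
  r1: data parity 1, sent rp 1 → ok
  r2: data parity 1, sent rp 1 → ok
Recompute each column's even parity and compare to cp:
  c0: data parity 1, sent cp 1 → ok
  c1: data parity 1, sent cp 0 → mismatch
  c2: data parity 1, sent cp 1 → ok
  c3: data parity 0, sent cp 0 → ok
Exactly one row (r0) and one column (c1) fail → the flipped bit is at their intersection.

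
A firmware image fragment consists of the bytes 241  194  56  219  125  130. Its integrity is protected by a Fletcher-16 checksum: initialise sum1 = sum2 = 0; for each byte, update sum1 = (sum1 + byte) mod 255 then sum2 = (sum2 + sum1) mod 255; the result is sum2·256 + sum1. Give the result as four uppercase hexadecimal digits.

Running sums (mod 255):
  after byte 0 (241): sum1=241, sum2=241
  after byte 1 (194): sum1=180, sum2=166
  after byte 2 (56): sum1=236, sum2=147
  after byte 3 (219): sum1=200, sum2=92
  after byte 4 (125): sum1=70, sum2=162
  after byte 5 (130): sum1=200, sum2=107
Checksum = sum2·256 + sum1 = 107·256 + 200 = 27592 = 0x6BC8.

6BC8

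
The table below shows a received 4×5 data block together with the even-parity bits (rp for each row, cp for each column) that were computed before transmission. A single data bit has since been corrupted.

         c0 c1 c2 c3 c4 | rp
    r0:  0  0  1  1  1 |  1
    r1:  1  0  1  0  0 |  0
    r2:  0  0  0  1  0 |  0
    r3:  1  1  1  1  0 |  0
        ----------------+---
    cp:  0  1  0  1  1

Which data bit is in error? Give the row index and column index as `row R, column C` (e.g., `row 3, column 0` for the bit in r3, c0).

row 2, column 2

Recompute each row's even parity and compare to rp:
  r0: data parity 1, sent rp 1 → ok
  r1: data parity 0, sent rp 0 → ok
  r2: data parity 1, sent rp 0 → mismatch
  r3: data parity 0, sent rp 0 → ok
Recompute each column's even parity and compare to cp:
  c0: data parity 0, sent cp 0 → ok
  c1: data parity 1, sent cp 1 → ok
  c2: data parity 1, sent cp 0 → mismatch
  c3: data parity 1, sent cp 1 → ok
  c4: data parity 1, sent cp 1 → ok
Exactly one row (r2) and one column (c2) fail → the flipped bit is at their intersection.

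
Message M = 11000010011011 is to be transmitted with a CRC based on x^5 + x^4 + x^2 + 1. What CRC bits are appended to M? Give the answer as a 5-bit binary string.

10101

Append 5 zeros: 1100001001101100000. Divide by 110101 (XOR where the leading bit is 1):
  pos 0: 110000 XOR 110101 = 000101
  pos 3: 101100 XOR 110101 = 011001
  pos 4: 110011 XOR 110101 = 000110
  pos 7: 110101 XOR 110101 = 000000
  pos 13: 100000 XOR 110101 = 010101
Remainder (last 5 bits) = 10101. This is the CRC / FCS.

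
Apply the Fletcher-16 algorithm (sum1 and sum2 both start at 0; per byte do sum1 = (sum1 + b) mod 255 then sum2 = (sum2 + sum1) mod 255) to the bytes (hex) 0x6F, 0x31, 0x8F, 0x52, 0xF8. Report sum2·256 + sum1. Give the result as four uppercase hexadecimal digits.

3E7B

Running sums (mod 255):
  after byte 0 (0x6F): sum1=111, sum2=111
  after byte 1 (0x31): sum1=160, sum2=16
  after byte 2 (0x8F): sum1=48, sum2=64
  after byte 3 (0x52): sum1=130, sum2=194
  after byte 4 (0xF8): sum1=123, sum2=62
Checksum = sum2·256 + sum1 = 62·256 + 123 = 15995 = 0x3E7B.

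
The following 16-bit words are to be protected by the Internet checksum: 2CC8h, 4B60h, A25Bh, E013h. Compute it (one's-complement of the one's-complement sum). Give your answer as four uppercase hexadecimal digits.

One's-complement addition (fold any carry out of bit 15 back into bit 0):
  0x2CC8 + 0x4B60 = 0x07828
  0x7828 + 0xA25B = 0x11A83 → wrap carry → 0x1A84
  0x1A84 + 0xE013 = 0x0FA97
One's-complement sum = 0xFA97.
Checksum = ~0xFA97 & 0xFFFF = 0x0568.

0568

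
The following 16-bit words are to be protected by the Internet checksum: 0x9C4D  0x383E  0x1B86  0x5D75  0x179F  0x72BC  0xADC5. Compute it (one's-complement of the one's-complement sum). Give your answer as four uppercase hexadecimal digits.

One's-complement addition (fold any carry out of bit 15 back into bit 0):
  0x9C4D + 0x383E = 0x0D48B
  0xD48B + 0x1B86 = 0x0F011
  0xF011 + 0x5D75 = 0x14D86 → wrap carry → 0x4D87
  0x4D87 + 0x179F = 0x06526
  0x6526 + 0x72BC = 0x0D7E2
  0xD7E2 + 0xADC5 = 0x185A7 → wrap carry → 0x85A8
One's-complement sum = 0x85A8.
Checksum = ~0x85A8 & 0xFFFF = 0x7A57.

7A57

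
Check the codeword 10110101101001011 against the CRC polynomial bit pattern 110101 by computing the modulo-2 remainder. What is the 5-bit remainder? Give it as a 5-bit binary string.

Modulo-2 division of 10110101101001011 by 110101:
  pos 0: 101101 XOR 110101 = 011000
  pos 1: 110000 XOR 110101 = 000101
  pos 4: 101110 XOR 110101 = 011011
  pos 5: 110111 XOR 110101 = 000010
  pos 9: 100010 XOR 110101 = 010111
  pos 10: 101111 XOR 110101 = 011010
  pos 11: 110101 XOR 110101 = 000000
Remainder = 00000 (zero — the frame passes the CRC check).

00000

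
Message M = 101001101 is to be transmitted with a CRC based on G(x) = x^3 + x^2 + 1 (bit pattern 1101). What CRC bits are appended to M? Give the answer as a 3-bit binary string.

011

Append 3 zeros: 101001101000. Divide by 1101 (XOR where the leading bit is 1):
  pos 0: 1010 XOR 1101 = 0111
  pos 1: 1110 XOR 1101 = 0011
  pos 3: 1111 XOR 1101 = 0010
  pos 5: 1001 XOR 1101 = 0100
  pos 6: 1000 XOR 1101 = 0101
  pos 7: 1010 XOR 1101 = 0111
  pos 8: 1110 XOR 1101 = 0011
Remainder (last 3 bits) = 011. This is the CRC / FCS.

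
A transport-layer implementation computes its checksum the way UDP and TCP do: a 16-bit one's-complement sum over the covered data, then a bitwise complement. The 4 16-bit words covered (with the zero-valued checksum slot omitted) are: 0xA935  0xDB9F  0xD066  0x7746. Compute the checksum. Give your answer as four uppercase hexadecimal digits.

One's-complement addition (fold any carry out of bit 15 back into bit 0):
  0xA935 + 0xDB9F = 0x184D4 → wrap carry → 0x84D5
  0x84D5 + 0xD066 = 0x1553B → wrap carry → 0x553C
  0x553C + 0x7746 = 0x0CC82
One's-complement sum = 0xCC82.
Checksum = ~0xCC82 & 0xFFFF = 0x337D.

337D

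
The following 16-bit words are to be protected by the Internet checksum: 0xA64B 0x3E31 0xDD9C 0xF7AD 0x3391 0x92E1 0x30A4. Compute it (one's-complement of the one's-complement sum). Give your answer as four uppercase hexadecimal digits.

One's-complement addition (fold any carry out of bit 15 back into bit 0):
  0xA64B + 0x3E31 = 0x0E47C
  0xE47C + 0xDD9C = 0x1C218 → wrap carry → 0xC219
  0xC219 + 0xF7AD = 0x1B9C6 → wrap carry → 0xB9C7
  0xB9C7 + 0x3391 = 0x0ED58
  0xED58 + 0x92E1 = 0x18039 → wrap carry → 0x803A
  0x803A + 0x30A4 = 0x0B0DE
One's-complement sum = 0xB0DE.
Checksum = ~0xB0DE & 0xFFFF = 0x4F21.

4F21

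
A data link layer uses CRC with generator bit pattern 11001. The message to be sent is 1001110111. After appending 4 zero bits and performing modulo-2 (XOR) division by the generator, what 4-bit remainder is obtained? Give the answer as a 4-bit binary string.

1010

Append 4 zeros: 10011101110000. Divide by 11001 (XOR where the leading bit is 1):
  pos 0: 10011 XOR 11001 = 01010
  pos 1: 10101 XOR 11001 = 01100
  pos 2: 11000 XOR 11001 = 00001
  pos 6: 11110 XOR 11001 = 00111
  pos 8: 11100 XOR 11001 = 00101
Remainder (last 4 bits) = 1010. This is the CRC / FCS.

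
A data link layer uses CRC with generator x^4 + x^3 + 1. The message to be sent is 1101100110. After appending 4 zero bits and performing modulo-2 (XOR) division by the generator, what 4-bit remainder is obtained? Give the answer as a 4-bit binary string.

Append 4 zeros: 11011001100000. Divide by 11001 (XOR where the leading bit is 1):
  pos 0: 11011 XOR 11001 = 00010
  pos 3: 10001 XOR 11001 = 01000
  pos 4: 10001 XOR 11001 = 01000
  pos 5: 10000 XOR 11001 = 01001
  pos 6: 10010 XOR 11001 = 01011
  pos 7: 10110 XOR 11001 = 01111
  pos 8: 11110 XOR 11001 = 00111
Remainder (last 4 bits) = 1110. This is the CRC / FCS.

1110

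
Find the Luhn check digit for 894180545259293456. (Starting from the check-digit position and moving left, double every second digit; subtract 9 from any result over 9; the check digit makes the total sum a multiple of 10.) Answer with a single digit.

3

Partial digits right→left: 6 5 4 3 9 2 9 5 2 5 4 5 0 8 1 4 9 8
Double every second digit counting from the check-digit position (so the 1st, 3rd, 5th, ... of the partial from the right).
  doubled (with −9 where >9): 3 8 9 9 4 8 0 2 9 → sum 52
  kept as-is: 5 3 2 5 5 5 8 4 8 → sum 45
Total = 52 + 45 = 97.
Check digit = (10 − (97 mod 10)) mod 10 = 3.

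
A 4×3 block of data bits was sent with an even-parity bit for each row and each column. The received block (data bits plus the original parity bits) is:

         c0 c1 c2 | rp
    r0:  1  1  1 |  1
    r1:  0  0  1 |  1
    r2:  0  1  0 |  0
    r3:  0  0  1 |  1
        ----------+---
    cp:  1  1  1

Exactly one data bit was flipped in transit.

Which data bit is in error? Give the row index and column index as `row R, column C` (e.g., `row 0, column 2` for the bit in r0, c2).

Recompute each row's even parity and compare to rp:
  r0: data parity 1, sent rp 1 → ok
  r1: data parity 1, sent rp 1 → ok
  r2: data parity 1, sent rp 0 → mismatch
  r3: data parity 1, sent rp 1 → ok
Recompute each column's even parity and compare to cp:
  c0: data parity 1, sent cp 1 → ok
  c1: data parity 0, sent cp 1 → mismatch
  c2: data parity 1, sent cp 1 → ok
Exactly one row (r2) and one column (c1) fail → the flipped bit is at their intersection.

row 2, column 1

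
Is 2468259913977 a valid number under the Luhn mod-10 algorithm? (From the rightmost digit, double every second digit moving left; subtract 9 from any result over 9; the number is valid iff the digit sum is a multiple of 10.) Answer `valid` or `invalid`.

From the right, keep odd positions and double even positions (subtract 9 from any doubled value over 9):
  doubled (positions 2,4,...): 5 6 9 1 7 8 → sum 36
  kept (positions 1,3,...): 7 9 1 9 2 6 2 → sum 36
Total = 72.
72 mod 10 = 2, so the number is invalid.

invalid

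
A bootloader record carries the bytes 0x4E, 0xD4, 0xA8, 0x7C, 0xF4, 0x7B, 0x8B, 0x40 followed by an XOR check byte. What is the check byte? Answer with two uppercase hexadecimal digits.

0A

XOR the bytes together:
  start with 0x4E
  0x4E ⊕ 0xD4 = 0x9A
  0x9A ⊕ 0xA8 = 0x32
  0x32 ⊕ 0x7C = 0x4E
  0x4E ⊕ 0xF4 = 0xBA
  0xBA ⊕ 0x7B = 0xC1
  0xC1 ⊕ 0x8B = 0x4A
  0x4A ⊕ 0x40 = 0x0A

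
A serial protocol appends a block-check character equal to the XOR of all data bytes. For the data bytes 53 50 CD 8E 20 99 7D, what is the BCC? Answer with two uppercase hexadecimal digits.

XOR the bytes together:
  start with 0x53
  0x53 ⊕ 0x50 = 0x03
  0x03 ⊕ 0xCD = 0xCE
  0xCE ⊕ 0x8E = 0x40
  0x40 ⊕ 0x20 = 0x60
  0x60 ⊕ 0x99 = 0xF9
  0xF9 ⊕ 0x7D = 0x84

84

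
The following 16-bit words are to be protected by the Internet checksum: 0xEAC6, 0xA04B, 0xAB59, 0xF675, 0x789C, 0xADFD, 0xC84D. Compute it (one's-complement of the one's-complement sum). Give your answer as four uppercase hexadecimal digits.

E435

One's-complement addition (fold any carry out of bit 15 back into bit 0):
  0xEAC6 + 0xA04B = 0x18B11 → wrap carry → 0x8B12
  0x8B12 + 0xAB59 = 0x1366B → wrap carry → 0x366C
  0x366C + 0xF675 = 0x12CE1 → wrap carry → 0x2CE2
  0x2CE2 + 0x789C = 0x0A57E
  0xA57E + 0xADFD = 0x1537B → wrap carry → 0x537C
  0x537C + 0xC84D = 0x11BC9 → wrap carry → 0x1BCA
One's-complement sum = 0x1BCA.
Checksum = ~0x1BCA & 0xFFFF = 0xE435.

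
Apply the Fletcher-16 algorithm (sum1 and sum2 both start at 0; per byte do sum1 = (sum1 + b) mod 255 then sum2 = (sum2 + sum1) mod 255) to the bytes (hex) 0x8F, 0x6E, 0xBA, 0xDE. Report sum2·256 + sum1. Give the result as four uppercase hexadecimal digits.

DD97

Running sums (mod 255):
  after byte 0 (0x8F): sum1=143, sum2=143
  after byte 1 (0x6E): sum1=253, sum2=141
  after byte 2 (0xBA): sum1=184, sum2=70
  after byte 3 (0xDE): sum1=151, sum2=221
Checksum = sum2·256 + sum1 = 221·256 + 151 = 56727 = 0xDD97.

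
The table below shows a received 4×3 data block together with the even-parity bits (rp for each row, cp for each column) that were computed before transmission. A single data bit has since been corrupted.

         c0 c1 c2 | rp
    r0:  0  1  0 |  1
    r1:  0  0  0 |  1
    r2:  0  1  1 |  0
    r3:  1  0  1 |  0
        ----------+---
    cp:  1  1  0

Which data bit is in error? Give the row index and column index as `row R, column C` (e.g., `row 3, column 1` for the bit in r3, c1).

row 1, column 1

Recompute each row's even parity and compare to rp:
  r0: data parity 1, sent rp 1 → ok
  r1: data parity 0, sent rp 1 → mismatch
  r2: data parity 0, sent rp 0 → ok
  r3: data parity 0, sent rp 0 → ok
Recompute each column's even parity and compare to cp:
  c0: data parity 1, sent cp 1 → ok
  c1: data parity 0, sent cp 1 → mismatch
  c2: data parity 0, sent cp 0 → ok
Exactly one row (r1) and one column (c1) fail → the flipped bit is at their intersection.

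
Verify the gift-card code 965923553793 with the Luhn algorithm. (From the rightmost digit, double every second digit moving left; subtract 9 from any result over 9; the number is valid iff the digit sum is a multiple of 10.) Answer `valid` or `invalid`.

invalid

From the right, keep odd positions and double even positions (subtract 9 from any doubled value over 9):
  doubled (positions 2,4,...): 9 6 1 4 1 9 → sum 30
  kept (positions 1,3,...): 3 7 5 3 9 6 → sum 33
Total = 63.
63 mod 10 = 3, so the number is invalid.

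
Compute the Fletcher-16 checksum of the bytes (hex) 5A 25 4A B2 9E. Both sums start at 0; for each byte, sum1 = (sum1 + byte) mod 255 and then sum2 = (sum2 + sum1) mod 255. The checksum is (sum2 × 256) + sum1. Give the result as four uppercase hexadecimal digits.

3B1B

Running sums (mod 255):
  after byte 0 (5A): sum1=90, sum2=90
  after byte 1 (25): sum1=127, sum2=217
  after byte 2 (4A): sum1=201, sum2=163
  after byte 3 (B2): sum1=124, sum2=32
  after byte 4 (9E): sum1=27, sum2=59
Checksum = sum2·256 + sum1 = 59·256 + 27 = 15131 = 0x3B1B.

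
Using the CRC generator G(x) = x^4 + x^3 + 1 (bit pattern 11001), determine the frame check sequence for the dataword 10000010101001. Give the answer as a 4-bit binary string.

0010

Append 4 zeros: 100000101010010000. Divide by 11001 (XOR where the leading bit is 1):
  pos 0: 10000 XOR 11001 = 01001
  pos 1: 10010 XOR 11001 = 01011
  pos 2: 10111 XOR 11001 = 01110
  pos 3: 11100 XOR 11001 = 00101
  pos 5: 10110 XOR 11001 = 01111
  pos 6: 11111 XOR 11001 = 00110
  pos 8: 11000 XOR 11001 = 00001
  pos 12: 11000 XOR 11001 = 00001
Remainder (last 4 bits) = 0010. This is the CRC / FCS.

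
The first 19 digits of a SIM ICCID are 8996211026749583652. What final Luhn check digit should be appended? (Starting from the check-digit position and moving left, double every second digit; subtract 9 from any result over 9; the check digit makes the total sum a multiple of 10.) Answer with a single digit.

Partial digits right→left: 2 5 6 3 8 5 9 4 7 6 2 0 1 1 2 6 9 9 8
Double every second digit counting from the check-digit position (so the 1st, 3rd, 5th, ... of the partial from the right).
  doubled (with −9 where >9): 4 3 7 9 5 4 2 4 9 7 → sum 54
  kept as-is: 5 3 5 4 6 0 1 6 9 → sum 39
Total = 54 + 39 = 93.
Check digit = (10 − (93 mod 10)) mod 10 = 7.

7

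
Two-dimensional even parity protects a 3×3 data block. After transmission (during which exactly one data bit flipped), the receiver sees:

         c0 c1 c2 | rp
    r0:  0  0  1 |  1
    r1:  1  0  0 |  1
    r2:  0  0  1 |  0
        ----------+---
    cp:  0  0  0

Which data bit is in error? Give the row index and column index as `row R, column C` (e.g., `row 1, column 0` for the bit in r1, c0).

Recompute each row's even parity and compare to rp:
  r0: data parity 1, sent rp 1 → ok
  r1: data parity 1, sent rp 1 → ok
  r2: data parity 1, sent rp 0 → mismatch
Recompute each column's even parity and compare to cp:
  c0: data parity 1, sent cp 0 → mismatch
  c1: data parity 0, sent cp 0 → ok
  c2: data parity 0, sent cp 0 → ok
Exactly one row (r2) and one column (c0) fail → the flipped bit is at their intersection.

row 2, column 0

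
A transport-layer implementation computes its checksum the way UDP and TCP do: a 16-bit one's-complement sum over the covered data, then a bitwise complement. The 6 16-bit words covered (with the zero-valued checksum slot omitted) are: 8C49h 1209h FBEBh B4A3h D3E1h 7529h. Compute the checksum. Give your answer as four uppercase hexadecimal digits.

6812

One's-complement addition (fold any carry out of bit 15 back into bit 0):
  0x8C49 + 0x1209 = 0x09E52
  0x9E52 + 0xFBEB = 0x19A3D → wrap carry → 0x9A3E
  0x9A3E + 0xB4A3 = 0x14EE1 → wrap carry → 0x4EE2
  0x4EE2 + 0xD3E1 = 0x122C3 → wrap carry → 0x22C4
  0x22C4 + 0x7529 = 0x097ED
One's-complement sum = 0x97ED.
Checksum = ~0x97ED & 0xFFFF = 0x6812.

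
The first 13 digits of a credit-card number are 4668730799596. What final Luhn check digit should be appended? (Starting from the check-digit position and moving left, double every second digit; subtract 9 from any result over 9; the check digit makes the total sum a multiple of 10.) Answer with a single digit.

Partial digits right→left: 6 9 5 9 9 7 0 3 7 8 6 6 4
Double every second digit counting from the check-digit position (so the 1st, 3rd, 5th, ... of the partial from the right).
  doubled (with −9 where >9): 3 1 9 0 5 3 8 → sum 29
  kept as-is: 9 9 7 3 8 6 → sum 42
Total = 29 + 42 = 71.
Check digit = (10 − (71 mod 10)) mod 10 = 9.

9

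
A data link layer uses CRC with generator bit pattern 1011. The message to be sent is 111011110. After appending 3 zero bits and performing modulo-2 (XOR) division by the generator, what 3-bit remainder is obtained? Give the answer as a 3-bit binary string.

Append 3 zeros: 111011110000. Divide by 1011 (XOR where the leading bit is 1):
  pos 0: 1110 XOR 1011 = 0101
  pos 1: 1011 XOR 1011 = 0000
  pos 5: 1110 XOR 1011 = 0101
  pos 6: 1010 XOR 1011 = 0001
Remainder (last 3 bits) = 100. This is the CRC / FCS.

100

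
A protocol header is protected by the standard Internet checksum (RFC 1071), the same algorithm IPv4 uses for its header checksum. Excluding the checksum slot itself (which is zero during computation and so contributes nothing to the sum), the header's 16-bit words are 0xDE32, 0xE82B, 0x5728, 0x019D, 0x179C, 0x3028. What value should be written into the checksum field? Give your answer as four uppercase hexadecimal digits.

9917

One's-complement addition (fold any carry out of bit 15 back into bit 0):
  0xDE32 + 0xE82B = 0x1C65D → wrap carry → 0xC65E
  0xC65E + 0x5728 = 0x11D86 → wrap carry → 0x1D87
  0x1D87 + 0x019D = 0x01F24
  0x1F24 + 0x179C = 0x036C0
  0x36C0 + 0x3028 = 0x066E8
One's-complement sum = 0x66E8.
Checksum = ~0x66E8 & 0xFFFF = 0x9917.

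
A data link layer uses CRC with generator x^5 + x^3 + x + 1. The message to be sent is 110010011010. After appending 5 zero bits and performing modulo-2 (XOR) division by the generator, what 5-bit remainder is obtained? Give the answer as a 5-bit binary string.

Append 5 zeros: 11001001101000000. Divide by 101011 (XOR where the leading bit is 1):
  pos 0: 110010 XOR 101011 = 011001
  pos 1: 110010 XOR 101011 = 011001
  pos 2: 110011 XOR 101011 = 011000
  pos 3: 110001 XOR 101011 = 011010
  pos 4: 110100 XOR 101011 = 011111
  pos 5: 111111 XOR 101011 = 010100
  pos 6: 101000 XOR 101011 = 000011
  pos 10: 110000 XOR 101011 = 011011
  pos 11: 110110 XOR 101011 = 011101
Remainder (last 5 bits) = 11101. This is the CRC / FCS.

11101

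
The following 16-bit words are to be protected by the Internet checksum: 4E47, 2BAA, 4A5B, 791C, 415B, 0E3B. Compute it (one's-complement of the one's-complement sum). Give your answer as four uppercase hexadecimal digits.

One's-complement addition (fold any carry out of bit 15 back into bit 0):
  0x4E47 + 0x2BAA = 0x079F1
  0x79F1 + 0x4A5B = 0x0C44C
  0xC44C + 0x791C = 0x13D68 → wrap carry → 0x3D69
  0x3D69 + 0x415B = 0x07EC4
  0x7EC4 + 0x0E3B = 0x08CFF
One's-complement sum = 0x8CFF.
Checksum = ~0x8CFF & 0xFFFF = 0x7300.

7300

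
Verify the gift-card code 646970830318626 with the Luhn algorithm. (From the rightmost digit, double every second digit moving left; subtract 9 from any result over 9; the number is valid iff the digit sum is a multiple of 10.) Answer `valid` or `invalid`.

From the right, keep odd positions and double even positions (subtract 9 from any doubled value over 9):
  doubled (positions 2,4,...): 4 7 6 6 0 9 8 → sum 40
  kept (positions 1,3,...): 6 6 1 0 8 7 6 6 → sum 40
Total = 80.
80 mod 10 = 0, so the number is valid.

valid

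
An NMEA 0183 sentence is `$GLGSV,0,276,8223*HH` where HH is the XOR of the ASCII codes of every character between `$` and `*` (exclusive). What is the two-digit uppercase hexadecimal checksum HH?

6D

XOR the ASCII codes of the payload characters:
  'G' = 0x47 → acc = 0x47
  'L' = 0x4C → acc = 0x0B
  'G' = 0x47 → acc = 0x4C
  'S' = 0x53 → acc = 0x1F
  'V' = 0x56 → acc = 0x49
  ',' = 0x2C → acc = 0x65
  '0' = 0x30 → acc = 0x55
  ',' = 0x2C → acc = 0x79
  '2' = 0x32 → acc = 0x4B
  '7' = 0x37 → acc = 0x7C
  '6' = 0x36 → acc = 0x4A
  ',' = 0x2C → acc = 0x66
  '8' = 0x38 → acc = 0x5E
  '2' = 0x32 → acc = 0x6C
  '2' = 0x32 → acc = 0x5E
  '3' = 0x33 → acc = 0x6D
Checksum = 0x6D.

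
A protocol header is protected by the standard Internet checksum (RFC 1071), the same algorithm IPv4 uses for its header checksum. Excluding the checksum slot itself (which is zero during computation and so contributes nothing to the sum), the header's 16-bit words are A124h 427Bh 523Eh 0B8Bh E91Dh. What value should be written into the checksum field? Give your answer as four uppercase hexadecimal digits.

One's-complement addition (fold any carry out of bit 15 back into bit 0):
  0xA124 + 0x427B = 0x0E39F
  0xE39F + 0x523E = 0x135DD → wrap carry → 0x35DE
  0x35DE + 0x0B8B = 0x04169
  0x4169 + 0xE91D = 0x12A86 → wrap carry → 0x2A87
One's-complement sum = 0x2A87.
Checksum = ~0x2A87 & 0xFFFF = 0xD578.

D578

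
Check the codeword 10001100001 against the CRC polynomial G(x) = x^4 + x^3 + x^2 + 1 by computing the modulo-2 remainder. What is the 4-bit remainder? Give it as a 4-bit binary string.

Modulo-2 division of 10001100001 by 11101:
  pos 0: 10001 XOR 11101 = 01100
  pos 1: 11001 XOR 11101 = 00100
  pos 3: 10000 XOR 11101 = 01101
  pos 4: 11010 XOR 11101 = 00111
  pos 6: 11101 XOR 11101 = 00000
Remainder = 0000 (zero — the frame passes the CRC check).

0000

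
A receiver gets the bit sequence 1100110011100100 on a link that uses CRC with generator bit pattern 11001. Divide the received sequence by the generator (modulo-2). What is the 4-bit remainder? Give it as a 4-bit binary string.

Modulo-2 division of 1100110011100100 by 11001:
  pos 0: 11001 XOR 11001 = 00000
  pos 5: 10011 XOR 11001 = 01010
  pos 6: 10101 XOR 11001 = 01100
  pos 7: 11000 XOR 11001 = 00001
  pos 11: 10100 XOR 11001 = 01101
Remainder = 1101 (nonzero — an error is detected).

1101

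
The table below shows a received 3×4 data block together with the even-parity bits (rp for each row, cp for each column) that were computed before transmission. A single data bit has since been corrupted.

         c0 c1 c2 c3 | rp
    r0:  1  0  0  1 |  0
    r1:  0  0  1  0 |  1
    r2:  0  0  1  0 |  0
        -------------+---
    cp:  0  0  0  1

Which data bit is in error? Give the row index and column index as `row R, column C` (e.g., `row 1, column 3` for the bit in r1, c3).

Recompute each row's even parity and compare to rp:
  r0: data parity 0, sent rp 0 → ok
  r1: data parity 1, sent rp 1 → ok
  r2: data parity 1, sent rp 0 → mismatch
Recompute each column's even parity and compare to cp:
  c0: data parity 1, sent cp 0 → mismatch
  c1: data parity 0, sent cp 0 → ok
  c2: data parity 0, sent cp 0 → ok
  c3: data parity 1, sent cp 1 → ok
Exactly one row (r2) and one column (c0) fail → the flipped bit is at their intersection.

row 2, column 0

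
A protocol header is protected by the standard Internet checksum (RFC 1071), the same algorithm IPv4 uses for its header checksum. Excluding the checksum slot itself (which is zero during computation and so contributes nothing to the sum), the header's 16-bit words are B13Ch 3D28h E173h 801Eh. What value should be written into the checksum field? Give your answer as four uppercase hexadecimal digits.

One's-complement addition (fold any carry out of bit 15 back into bit 0):
  0xB13C + 0x3D28 = 0x0EE64
  0xEE64 + 0xE173 = 0x1CFD7 → wrap carry → 0xCFD8
  0xCFD8 + 0x801E = 0x14FF6 → wrap carry → 0x4FF7
One's-complement sum = 0x4FF7.
Checksum = ~0x4FF7 & 0xFFFF = 0xB008.

B008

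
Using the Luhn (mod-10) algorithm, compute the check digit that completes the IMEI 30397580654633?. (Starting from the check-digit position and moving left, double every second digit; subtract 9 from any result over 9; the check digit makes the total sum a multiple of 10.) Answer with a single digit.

Partial digits right→left: 3 3 6 4 5 6 0 8 5 7 9 3 0 3
Double every second digit counting from the check-digit position (so the 1st, 3rd, 5th, ... of the partial from the right).
  doubled (with −9 where >9): 6 3 1 0 1 9 0 → sum 20
  kept as-is: 3 4 6 8 7 3 3 → sum 34
Total = 20 + 34 = 54.
Check digit = (10 − (54 mod 10)) mod 10 = 6.

6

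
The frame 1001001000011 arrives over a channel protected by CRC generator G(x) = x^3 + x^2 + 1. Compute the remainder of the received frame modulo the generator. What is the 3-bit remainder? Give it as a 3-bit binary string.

Modulo-2 division of 1001001000011 by 1101:
  pos 0: 1001 XOR 1101 = 0100
  pos 1: 1000 XOR 1101 = 0101
  pos 2: 1010 XOR 1101 = 0111
  pos 3: 1111 XOR 1101 = 0010
  pos 5: 1000 XOR 1101 = 0101
  pos 6: 1010 XOR 1101 = 0111
  pos 7: 1110 XOR 1101 = 0011
  pos 9: 1111 XOR 1101 = 0010
Remainder = 010 (nonzero — an error is detected).

010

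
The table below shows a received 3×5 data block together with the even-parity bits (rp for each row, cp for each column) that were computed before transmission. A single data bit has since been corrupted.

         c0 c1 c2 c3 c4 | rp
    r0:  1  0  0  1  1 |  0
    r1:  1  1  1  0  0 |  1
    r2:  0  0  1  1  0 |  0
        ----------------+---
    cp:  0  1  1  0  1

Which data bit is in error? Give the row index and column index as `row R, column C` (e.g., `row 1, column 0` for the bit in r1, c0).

Recompute each row's even parity and compare to rp:
  r0: data parity 1, sent rp 0 → mismatch
  r1: data parity 1, sent rp 1 → ok
  r2: data parity 0, sent rp 0 → ok
Recompute each column's even parity and compare to cp:
  c0: data parity 0, sent cp 0 → ok
  c1: data parity 1, sent cp 1 → ok
  c2: data parity 0, sent cp 1 → mismatch
  c3: data parity 0, sent cp 0 → ok
  c4: data parity 1, sent cp 1 → ok
Exactly one row (r0) and one column (c2) fail → the flipped bit is at their intersection.

row 0, column 2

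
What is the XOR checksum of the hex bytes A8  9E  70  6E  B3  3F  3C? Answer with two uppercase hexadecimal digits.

XOR the bytes together:
  start with 0xA8
  0xA8 ⊕ 0x9E = 0x36
  0x36 ⊕ 0x70 = 0x46
  0x46 ⊕ 0x6E = 0x28
  0x28 ⊕ 0xB3 = 0x9B
  0x9B ⊕ 0x3F = 0xA4
  0xA4 ⊕ 0x3C = 0x98

98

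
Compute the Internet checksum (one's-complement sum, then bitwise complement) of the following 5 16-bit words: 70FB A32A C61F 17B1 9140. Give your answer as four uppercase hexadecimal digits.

7CC8

One's-complement addition (fold any carry out of bit 15 back into bit 0):
  0x70FB + 0xA32A = 0x11425 → wrap carry → 0x1426
  0x1426 + 0xC61F = 0x0DA45
  0xDA45 + 0x17B1 = 0x0F1F6
  0xF1F6 + 0x9140 = 0x18336 → wrap carry → 0x8337
One's-complement sum = 0x8337.
Checksum = ~0x8337 & 0xFFFF = 0x7CC8.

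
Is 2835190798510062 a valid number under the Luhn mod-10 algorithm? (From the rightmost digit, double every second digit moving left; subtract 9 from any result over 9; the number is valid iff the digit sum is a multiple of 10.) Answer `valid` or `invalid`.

From the right, keep odd positions and double even positions (subtract 9 from any doubled value over 9):
  doubled (positions 2,4,...): 3 0 1 9 0 2 6 4 → sum 25
  kept (positions 1,3,...): 2 0 1 8 7 9 5 8 → sum 40
Total = 65.
65 mod 10 = 5, so the number is invalid.

invalid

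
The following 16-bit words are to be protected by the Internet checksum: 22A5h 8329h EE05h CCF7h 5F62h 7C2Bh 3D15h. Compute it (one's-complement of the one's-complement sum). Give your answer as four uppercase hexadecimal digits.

8690

One's-complement addition (fold any carry out of bit 15 back into bit 0):
  0x22A5 + 0x8329 = 0x0A5CE
  0xA5CE + 0xEE05 = 0x193D3 → wrap carry → 0x93D4
  0x93D4 + 0xCCF7 = 0x160CB → wrap carry → 0x60CC
  0x60CC + 0x5F62 = 0x0C02E
  0xC02E + 0x7C2B = 0x13C59 → wrap carry → 0x3C5A
  0x3C5A + 0x3D15 = 0x0796F
One's-complement sum = 0x796F.
Checksum = ~0x796F & 0xFFFF = 0x8690.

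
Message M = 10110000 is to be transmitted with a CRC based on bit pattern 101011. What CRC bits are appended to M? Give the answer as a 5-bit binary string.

Append 5 zeros: 1011000000000. Divide by 101011 (XOR where the leading bit is 1):
  pos 0: 101100 XOR 101011 = 000111
  pos 3: 111000 XOR 101011 = 010011
  pos 4: 100110 XOR 101011 = 001101
  pos 6: 110100 XOR 101011 = 011111
  pos 7: 111110 XOR 101011 = 010101
Remainder (last 5 bits) = 10101. This is the CRC / FCS.

10101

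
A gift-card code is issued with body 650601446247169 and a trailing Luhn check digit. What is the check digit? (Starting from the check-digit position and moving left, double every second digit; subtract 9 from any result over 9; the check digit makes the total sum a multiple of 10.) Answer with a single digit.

Partial digits right→left: 9 6 1 7 4 2 6 4 4 1 0 6 0 5 6
Double every second digit counting from the check-digit position (so the 1st, 3rd, 5th, ... of the partial from the right).
  doubled (with −9 where >9): 9 2 8 3 8 0 0 3 → sum 33
  kept as-is: 6 7 2 4 1 6 5 → sum 31
Total = 33 + 31 = 64.
Check digit = (10 − (64 mod 10)) mod 10 = 6.

6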